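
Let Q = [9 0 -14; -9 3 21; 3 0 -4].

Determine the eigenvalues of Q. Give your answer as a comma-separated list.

2, 3, 3

The characteristic polynomial is p(lambda) = det(lambda·I - Q).
Expanding the 3×3 determinant: p(lambda) = lambda^3 - 8·lambda^2 + 21·lambda - 18.
Since p(2) = 0, lambda = 2 is a root.
Factor out (lambda - 2): p(lambda) = (lambda - 2)·(lambda^2 - 6·lambda + 9).
The quadratic factor is (lambda - 3)^2.
Eigenvalues: 2, 3, 3.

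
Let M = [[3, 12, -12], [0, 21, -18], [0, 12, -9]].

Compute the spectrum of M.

Compute the characteristic polynomial p(λ) = det(λI - M).
Expanding the 3×3 determinant: p(λ) = λ^3 - 15λ^2 + 63λ - 81.
Try λ = 9: p(9) = 0, so 9 is a root.
Factor out (λ - 9): p(λ) = (λ - 9)·(λ^2 - 6λ + 9).
The quadratic factor is (λ - 3)^2.
Eigenvalues: 3, 3, 9.

3, 3, 9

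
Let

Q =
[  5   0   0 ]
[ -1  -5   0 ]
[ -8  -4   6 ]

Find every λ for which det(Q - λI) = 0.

-5, 5, 6

Q is lower triangular, so its eigenvalues are the diagonal entries.
Diagonal: 5, -5, 6.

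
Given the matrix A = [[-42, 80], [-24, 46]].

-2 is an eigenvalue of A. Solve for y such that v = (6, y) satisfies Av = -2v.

3

We need (A + 2I)v = 0.
A + 2I = [[-40, 80], [-24, 48]].
Row 1: (-40)·6 + (80)·y = 0
Row 2: (-24)·6 + (48)·y = 0
Solving gives y = 3.
Check: A·(6, 3) = (-12, -6) = -2·(6, 3).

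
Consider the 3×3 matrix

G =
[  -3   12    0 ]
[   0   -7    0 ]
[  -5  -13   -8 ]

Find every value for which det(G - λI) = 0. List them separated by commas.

Compute the characteristic polynomial p(λ) = det(λI - G).
Cofactor expansion gives p(λ) = λ^3 + 18λ^2 + 101λ + 168.
Since p(-8) = 0, λ = -8 is a root.
Dividing by (λ + 8) leaves λ^2 + 10λ + 21.
The quadratic factors as (λ + 7)·(λ + 3).
Eigenvalues: -8, -7, -3.

-8, -7, -3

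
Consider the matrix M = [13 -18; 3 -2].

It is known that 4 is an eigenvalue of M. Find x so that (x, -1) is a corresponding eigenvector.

We need (M - 4I)v = 0.
M - 4I = [[9, -18], [3, -6]].
Row 1: (9)·x + (-18)·-1 = 0
Row 2: (3)·x + (-6)·-1 = 0
Solving gives x = -2.
Check: M·(-2, -1) = (-8, -4) = 4·(-2, -1).

-2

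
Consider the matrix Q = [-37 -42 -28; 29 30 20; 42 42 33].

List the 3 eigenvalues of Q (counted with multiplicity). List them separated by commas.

Compute the characteristic polynomial p(λ) = det(λI - Q).
Expanding along the first row, p(λ) = λ^3 - 26λ^2 + 213λ - 540.
Rational-root test: λ = 5 gives p(5) = 0.
Dividing by (λ - 5) leaves λ^2 - 21λ + 108.
The quadratic factors as (λ - 9)·(λ - 12).
Eigenvalues: 5, 9, 12.

5, 9, 12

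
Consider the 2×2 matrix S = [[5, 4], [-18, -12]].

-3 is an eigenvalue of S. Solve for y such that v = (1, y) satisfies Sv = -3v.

-2

We need (S + 3I)v = 0.
S + 3I = [[8, 4], [-18, -9]].
Row 1: (8)·1 + (4)·y = 0
Row 2: (-18)·1 + (-9)·y = 0
Solving gives y = -2.
Check: S·(1, -2) = (-3, 6) = -3·(1, -2).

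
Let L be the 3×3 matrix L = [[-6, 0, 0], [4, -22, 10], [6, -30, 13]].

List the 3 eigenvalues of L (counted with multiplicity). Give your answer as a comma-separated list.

-7, -6, -2

The characteristic polynomial is p(r) = det(rI - L).
Cofactor expansion gives p(r) = r^3 + 15r^2 + 68r + 84.
Since p(-2) = 0, r = -2 is a root.
Dividing by (r + 2) leaves r^2 + 13r + 42.
The quadratic factors as (r + 7)·(r + 6).
Eigenvalues: -7, -6, -2.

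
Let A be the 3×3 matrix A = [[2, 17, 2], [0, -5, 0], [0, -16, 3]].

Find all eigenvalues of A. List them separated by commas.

Compute the characteristic polynomial p(s) = det(sI - A).
Expanding the 3×3 determinant: p(s) = s^3 - 19s + 30.
Since p(2) = 0, s = 2 is a root.
Factor out (s - 2): p(s) = (s - 2)·(s^2 + 2s - 15).
The quadratic factors as (s + 5)·(s - 3).
Eigenvalues: -5, 2, 3.

-5, 2, 3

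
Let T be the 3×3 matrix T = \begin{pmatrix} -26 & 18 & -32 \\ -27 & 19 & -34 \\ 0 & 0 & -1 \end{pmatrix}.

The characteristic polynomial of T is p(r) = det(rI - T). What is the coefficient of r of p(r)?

p(r) = r^3 + 8r^2 - r - 8.
The coefficient of r is -1.

-1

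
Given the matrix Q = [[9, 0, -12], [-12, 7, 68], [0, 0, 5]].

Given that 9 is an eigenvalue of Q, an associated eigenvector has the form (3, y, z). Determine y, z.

We need (Q - 9I)v = 0.
Q - 9I = [[0, 0, -12], [-12, -2, 68], [0, 0, -4]].
Row 1: (0)·3 + (0)·y + (-12)·z = 0
Row 2: (-12)·3 + (-2)·y + (68)·z = 0
Row 3: (0)·3 + (0)·y + (-4)·z = 0
Solving gives y = -18, z = 0.
Check: Q·(3, -18, 0) = (27, -162, 0) = 9·(3, -18, 0).

-18, 0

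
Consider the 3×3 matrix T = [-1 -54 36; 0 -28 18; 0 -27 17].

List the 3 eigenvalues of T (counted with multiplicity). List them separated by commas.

The characteristic polynomial is p(t) = det(tI - T).
Cofactor expansion gives p(t) = t^3 + 12t^2 + 21t + 10.
Rational-root test: t = -1 gives p(-1) = 0.
Dividing by (t + 1) leaves t^2 + 11t + 10.
The quadratic factors as (t + 10)·(t + 1).
Eigenvalues: -10, -1, -1.

-10, -1, -1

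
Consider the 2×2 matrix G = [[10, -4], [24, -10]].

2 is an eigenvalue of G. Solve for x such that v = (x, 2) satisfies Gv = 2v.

1

We need (G - 2I)v = 0.
G - 2I = [[8, -4], [24, -12]].
Row 1: (8)·x + (-4)·2 = 0
Row 2: (24)·x + (-12)·2 = 0
Solving gives x = 1.
Check: G·(1, 2) = (2, 4) = 2·(1, 2).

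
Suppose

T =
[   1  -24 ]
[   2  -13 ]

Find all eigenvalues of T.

det(T - μI) = (1 - μ)(-13 - μ) - (-24)·(2) = μ^2 + 12μ + 35.
This factors as (μ + 7)·(μ + 5) = 0.
Eigenvalues: -7, -5.

-7, -5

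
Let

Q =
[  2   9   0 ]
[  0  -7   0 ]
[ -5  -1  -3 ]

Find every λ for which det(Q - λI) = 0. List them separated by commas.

The characteristic polynomial is p(r) = det(rI - Q).
Expanding along the first row, p(r) = r^3 + 8r^2 + r - 42.
Since p(-3) = 0, r = -3 is a root.
Factor out (r + 3): p(r) = (r + 3)·(r^2 + 5r - 14).
The quadratic factors as (r + 7)·(r - 2).
Eigenvalues: -7, -3, 2.

-7, -3, 2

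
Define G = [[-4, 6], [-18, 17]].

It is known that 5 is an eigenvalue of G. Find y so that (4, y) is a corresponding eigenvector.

6

We need (G - 5I)v = 0.
G - 5I = [[-9, 6], [-18, 12]].
Row 1: (-9)·4 + (6)·y = 0
Row 2: (-18)·4 + (12)·y = 0
Solving gives y = 6.
Check: G·(4, 6) = (20, 30) = 5·(4, 6).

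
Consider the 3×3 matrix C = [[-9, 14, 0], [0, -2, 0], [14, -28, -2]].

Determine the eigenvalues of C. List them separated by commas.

The characteristic polynomial is p(lambda) = det(lambda·I - C).
Expanding along the first row, p(lambda) = lambda^3 + 13·lambda^2 + 40·lambda + 36.
Try lambda = -2: p(-2) = 0, so -2 is a root.
Factor out (lambda + 2): p(lambda) = (lambda + 2)·(lambda^2 + 11·lambda + 18).
The quadratic factors as (lambda + 9)·(lambda + 2).
Eigenvalues: -9, -2, -2.

-9, -2, -2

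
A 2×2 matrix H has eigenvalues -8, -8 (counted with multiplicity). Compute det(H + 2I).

If H has eigenvalues -8, -8, then H + 2I has eigenvalues -6, -6.
det(H + 2I) = (-6) · (-6) = 36.

36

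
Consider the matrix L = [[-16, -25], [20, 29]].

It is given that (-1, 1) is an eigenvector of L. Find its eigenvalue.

Compute Lv: L·(-1, 1) = (-9, 9).
Since Lv = λv, compare component 1: -9 = λ·-1, so λ = 9.

9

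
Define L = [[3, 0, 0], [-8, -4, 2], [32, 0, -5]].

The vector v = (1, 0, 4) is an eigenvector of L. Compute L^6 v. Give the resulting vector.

(729, 0, 2916)

First find the eigenvalue: Lv = (3, 0, 12) = 3·(1, 0, 4), so λ = 3.
Then L^6 v = λ^6·v = 3^6·(1, 0, 4) = 729·(1, 0, 4) = (729, 0, 2916).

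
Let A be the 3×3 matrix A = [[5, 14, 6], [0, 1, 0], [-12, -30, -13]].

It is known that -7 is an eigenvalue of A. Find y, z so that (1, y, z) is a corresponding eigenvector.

We need (A + 7I)v = 0.
A + 7I = [[12, 14, 6], [0, 8, 0], [-12, -30, -6]].
Row 1: (12)·1 + (14)·y + (6)·z = 0
Row 2: (0)·1 + (8)·y + (0)·z = 0
Row 3: (-12)·1 + (-30)·y + (-6)·z = 0
Solving gives y = 0, z = -2.
Check: A·(1, 0, -2) = (-7, 0, 14) = -7·(1, 0, -2).

0, -2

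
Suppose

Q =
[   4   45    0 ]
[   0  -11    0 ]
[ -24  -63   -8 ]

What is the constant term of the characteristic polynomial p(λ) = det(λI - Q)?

p(0) = det(0·I − Q) = det(−Q) = (−1)^3·det(Q).
det(Q) = 352, so p(0) = -352.

-352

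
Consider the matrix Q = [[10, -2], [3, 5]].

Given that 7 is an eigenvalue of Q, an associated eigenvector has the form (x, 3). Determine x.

We need (Q - 7I)v = 0.
Q - 7I = [[3, -2], [3, -2]].
Row 1: (3)·x + (-2)·3 = 0
Row 2: (3)·x + (-2)·3 = 0
Solving gives x = 2.
Check: Q·(2, 3) = (14, 21) = 7·(2, 3).

2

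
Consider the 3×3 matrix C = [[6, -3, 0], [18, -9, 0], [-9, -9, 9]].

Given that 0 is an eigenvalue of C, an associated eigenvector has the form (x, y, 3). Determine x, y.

We need (C)v = 0.
C = [[6, -3, 0], [18, -9, 0], [-9, -9, 9]].
Row 1: (6)·x + (-3)·y + (0)·3 = 0
Row 2: (18)·x + (-9)·y + (0)·3 = 0
Row 3: (-9)·x + (-9)·y + (9)·3 = 0
Solving gives x = 1, y = 2.
Check: C·(1, 2, 3) = (0, 0, 0) = 0·(1, 2, 3).

1, 2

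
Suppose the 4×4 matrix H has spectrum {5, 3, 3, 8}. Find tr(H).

19

trace(H) is the sum of the eigenvalues: (5) + (3) + (3) + (8) = 19.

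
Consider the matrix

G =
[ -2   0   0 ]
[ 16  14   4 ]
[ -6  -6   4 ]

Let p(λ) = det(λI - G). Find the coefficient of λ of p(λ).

44

p(λ) = λ^3 - 16λ^2 + 44λ + 160.
The coefficient of λ is 44.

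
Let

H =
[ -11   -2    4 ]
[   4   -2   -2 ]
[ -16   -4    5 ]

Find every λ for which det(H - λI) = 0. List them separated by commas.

-3, -3, -2

Compute the characteristic polynomial p(lambda) = det(lambda·I - H).
Expanding along the first row, p(lambda) = lambda^3 + 8·lambda^2 + 21·lambda + 18.
Since p(-2) = 0, lambda = -2 is a root.
Factor out (lambda + 2): p(lambda) = (lambda + 2)·(lambda^2 + 6·lambda + 9).
The quadratic factor is (lambda + 3)^2.
Eigenvalues: -3, -3, -2.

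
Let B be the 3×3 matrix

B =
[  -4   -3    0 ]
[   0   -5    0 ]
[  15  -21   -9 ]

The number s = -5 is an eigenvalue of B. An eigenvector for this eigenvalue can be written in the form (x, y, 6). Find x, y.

We need (B + 5I)v = 0.
B + 5I = [[1, -3, 0], [0, 0, 0], [15, -21, -4]].
Row 1: (1)·x + (-3)·y + (0)·6 = 0
Row 2: (0)·x + (0)·y + (0)·6 = 0
Row 3: (15)·x + (-21)·y + (-4)·6 = 0
Solving gives x = 3, y = 1.
Check: B·(3, 1, 6) = (-15, -5, -30) = -5·(3, 1, 6).

3, 1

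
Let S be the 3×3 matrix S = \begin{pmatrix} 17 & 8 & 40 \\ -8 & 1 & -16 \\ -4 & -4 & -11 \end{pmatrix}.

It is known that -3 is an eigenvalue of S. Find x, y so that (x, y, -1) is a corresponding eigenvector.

2, 0

We need (S + 3I)v = 0.
S + 3I = [[20, 8, 40], [-8, 4, -16], [-4, -4, -8]].
Row 1: (20)·x + (8)·y + (40)·-1 = 0
Row 2: (-8)·x + (4)·y + (-16)·-1 = 0
Row 3: (-4)·x + (-4)·y + (-8)·-1 = 0
Solving gives x = 2, y = 0.
Check: S·(2, 0, -1) = (-6, 0, 3) = -3·(2, 0, -1).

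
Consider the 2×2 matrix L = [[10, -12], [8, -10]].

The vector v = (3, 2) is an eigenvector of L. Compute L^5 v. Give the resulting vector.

(96, 64)

First find the eigenvalue: Lv = (6, 4) = 2·(3, 2), so λ = 2.
Then L^5 v = λ^5·v = 2^5·(3, 2) = 32·(3, 2) = (96, 64).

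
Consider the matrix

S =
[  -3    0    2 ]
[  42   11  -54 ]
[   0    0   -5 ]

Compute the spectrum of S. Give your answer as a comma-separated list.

Set up det(λI - S) = 0.
Expanding along the first row, p(λ) = λ^3 - 3λ^2 - 73λ - 165.
Try λ = -3: p(-3) = 0, so -3 is a root.
Dividing by (λ + 3) leaves λ^2 - 6λ - 55.
The quadratic factors as (λ + 5)·(λ - 11).
Eigenvalues: -5, -3, 11.

-5, -3, 11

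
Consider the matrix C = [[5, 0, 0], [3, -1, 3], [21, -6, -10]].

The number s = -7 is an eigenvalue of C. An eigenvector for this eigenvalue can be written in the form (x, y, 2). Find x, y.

0, -1

We need (C + 7I)v = 0.
C + 7I = [[12, 0, 0], [3, 6, 3], [21, -6, -3]].
Row 1: (12)·x + (0)·y + (0)·2 = 0
Row 2: (3)·x + (6)·y + (3)·2 = 0
Row 3: (21)·x + (-6)·y + (-3)·2 = 0
Solving gives x = 0, y = -1.
Check: C·(0, -1, 2) = (0, 7, -14) = -7·(0, -1, 2).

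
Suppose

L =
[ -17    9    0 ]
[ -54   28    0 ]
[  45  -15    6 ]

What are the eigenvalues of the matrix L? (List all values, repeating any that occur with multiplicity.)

1, 6, 10

Compute the characteristic polynomial p(λ) = det(λI - L).
Expanding along the first row, p(λ) = λ^3 - 17λ^2 + 76λ - 60.
Since p(1) = 0, λ = 1 is a root.
Factor out (λ - 1): p(λ) = (λ - 1)·(λ^2 - 16λ + 60).
The quadratic factors as (λ - 6)·(λ - 10).
Eigenvalues: 1, 6, 10.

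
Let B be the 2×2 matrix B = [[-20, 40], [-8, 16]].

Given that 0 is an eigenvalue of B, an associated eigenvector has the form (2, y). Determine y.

We need (B)v = 0.
B = [[-20, 40], [-8, 16]].
Row 1: (-20)·2 + (40)·y = 0
Row 2: (-8)·2 + (16)·y = 0
Solving gives y = 1.
Check: B·(2, 1) = (0, 0) = 0·(2, 1).

1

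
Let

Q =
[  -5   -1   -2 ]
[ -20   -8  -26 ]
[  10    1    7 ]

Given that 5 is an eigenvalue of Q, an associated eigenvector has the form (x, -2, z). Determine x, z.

We need (Q - 5I)v = 0.
Q - 5I = [[-10, -1, -2], [-20, -13, -26], [10, 1, 2]].
Row 1: (-10)·x + (-1)·-2 + (-2)·z = 0
Row 2: (-20)·x + (-13)·-2 + (-26)·z = 0
Row 3: (10)·x + (1)·-2 + (2)·z = 0
Solving gives x = 0, z = 1.
Check: Q·(0, -2, 1) = (0, -10, 5) = 5·(0, -2, 1).

0, 1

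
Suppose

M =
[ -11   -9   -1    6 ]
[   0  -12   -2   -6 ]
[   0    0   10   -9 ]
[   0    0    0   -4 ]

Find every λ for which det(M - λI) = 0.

-12, -11, -4, 10

M is upper triangular, so its eigenvalues are the diagonal entries.
Diagonal: -11, -12, 10, -4.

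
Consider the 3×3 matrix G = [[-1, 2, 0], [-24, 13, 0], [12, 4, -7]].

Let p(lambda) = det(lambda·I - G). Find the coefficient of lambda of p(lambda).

p(lambda) = lambda^3 - 5·lambda^2 - 49·lambda + 245.
The coefficient of lambda is -49.

-49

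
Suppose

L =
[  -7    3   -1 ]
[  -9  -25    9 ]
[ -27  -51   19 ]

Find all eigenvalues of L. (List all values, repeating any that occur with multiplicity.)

Compute the characteristic polynomial p(lambda) = det(lambda·I - L).
Expanding along the first row, p(lambda) = lambda^3 + 13·lambda^2 + 26·lambda - 112.
Try lambda = -8: p(-8) = 0, so -8 is a root.
Factor out (lambda + 8): p(lambda) = (lambda + 8)·(lambda^2 + 5·lambda - 14).
The quadratic factors as (lambda + 7)·(lambda - 2).
Eigenvalues: -8, -7, 2.

-8, -7, 2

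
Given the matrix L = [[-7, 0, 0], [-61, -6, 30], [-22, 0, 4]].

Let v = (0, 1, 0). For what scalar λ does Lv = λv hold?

-6

Compute Lv: L·(0, 1, 0) = (0, -6, 0).
Since Lv = λv, compare component 2: -6 = λ·1, so λ = -6.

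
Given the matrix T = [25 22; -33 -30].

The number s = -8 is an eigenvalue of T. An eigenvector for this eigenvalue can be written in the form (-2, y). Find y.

3

We need (T + 8I)v = 0.
T + 8I = [[33, 22], [-33, -22]].
Row 1: (33)·-2 + (22)·y = 0
Row 2: (-33)·-2 + (-22)·y = 0
Solving gives y = 3.
Check: T·(-2, 3) = (16, -24) = -8·(-2, 3).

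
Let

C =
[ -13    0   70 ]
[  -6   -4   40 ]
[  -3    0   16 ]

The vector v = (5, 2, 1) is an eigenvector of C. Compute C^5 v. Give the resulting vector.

First find the eigenvalue: Cv = (5, 2, 1) = 1·(5, 2, 1), so λ = 1.
Then C^5 v = λ^5·v = 1^5·(5, 2, 1) = 1·(5, 2, 1) = (5, 2, 1).

(5, 2, 1)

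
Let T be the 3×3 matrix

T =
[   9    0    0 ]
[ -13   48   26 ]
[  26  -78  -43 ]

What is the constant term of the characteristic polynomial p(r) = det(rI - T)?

324

p(0) = det(0·I − T) = det(−T) = (−1)^3·det(T).
det(T) = -324, so p(0) = 324.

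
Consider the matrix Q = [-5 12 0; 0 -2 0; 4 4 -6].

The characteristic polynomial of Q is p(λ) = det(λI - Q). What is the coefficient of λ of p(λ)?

52

p(λ) = λ^3 + 13λ^2 + 52λ + 60.
The coefficient of λ is 52.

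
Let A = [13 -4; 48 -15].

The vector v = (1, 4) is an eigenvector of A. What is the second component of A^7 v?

First find the eigenvalue: Av = (-3, -12) = -3·(1, 4), so λ = -3.
Then A^7 v = λ^7·v = (-3)^7·(1, 4) = -2187·(1, 4) = (-2187, -8748).

-8748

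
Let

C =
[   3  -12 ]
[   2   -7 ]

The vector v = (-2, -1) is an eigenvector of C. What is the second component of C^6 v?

-729

First find the eigenvalue: Cv = (6, 3) = -3·(-2, -1), so λ = -3.
Then C^6 v = λ^6·v = (-3)^6·(-2, -1) = 729·(-2, -1) = (-1458, -729).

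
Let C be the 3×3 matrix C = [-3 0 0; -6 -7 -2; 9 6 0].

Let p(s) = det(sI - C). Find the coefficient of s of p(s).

p(s) = s^3 + 10s^2 + 33s + 36.
The coefficient of s is 33.

33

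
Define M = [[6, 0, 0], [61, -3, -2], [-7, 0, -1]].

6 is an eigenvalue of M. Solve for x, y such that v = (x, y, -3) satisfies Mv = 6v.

3, 21

We need (M - 6I)v = 0.
M - 6I = [[0, 0, 0], [61, -9, -2], [-7, 0, -7]].
Row 1: (0)·x + (0)·y + (0)·-3 = 0
Row 2: (61)·x + (-9)·y + (-2)·-3 = 0
Row 3: (-7)·x + (0)·y + (-7)·-3 = 0
Solving gives x = 3, y = 21.
Check: M·(3, 21, -3) = (18, 126, -18) = 6·(3, 21, -3).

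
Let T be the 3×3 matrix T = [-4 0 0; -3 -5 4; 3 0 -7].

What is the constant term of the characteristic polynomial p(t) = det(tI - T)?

p(0) = det(0·I − T) = det(−T) = (−1)^3·det(T).
det(T) = -140, so p(0) = 140.

140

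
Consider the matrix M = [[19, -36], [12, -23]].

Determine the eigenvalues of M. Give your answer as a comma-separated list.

det(M - λI) = (19 - λ)(-23 - λ) - (-36)·(12) = λ^2 + 4λ - 5.
This factors as (λ + 5)·(λ - 1) = 0.
Eigenvalues: -5, 1.

-5, 1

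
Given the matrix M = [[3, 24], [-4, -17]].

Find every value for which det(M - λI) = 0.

det(M - λI) = (3 - λ)(-17 - λ) - (24)·(-4) = λ^2 + 14λ + 45.
This factors as (λ + 9)·(λ + 5) = 0.
Eigenvalues: -9, -5.

-9, -5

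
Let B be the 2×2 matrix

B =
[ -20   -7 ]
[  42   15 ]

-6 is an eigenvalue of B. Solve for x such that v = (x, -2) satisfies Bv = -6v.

1

We need (B + 6I)v = 0.
B + 6I = [[-14, -7], [42, 21]].
Row 1: (-14)·x + (-7)·-2 = 0
Row 2: (42)·x + (21)·-2 = 0
Solving gives x = 1.
Check: B·(1, -2) = (-6, 12) = -6·(1, -2).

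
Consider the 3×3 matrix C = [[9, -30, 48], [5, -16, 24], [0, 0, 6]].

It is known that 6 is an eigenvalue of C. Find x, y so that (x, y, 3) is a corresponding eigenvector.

We need (C - 6I)v = 0.
C - 6I = [[3, -30, 48], [5, -22, 24], [0, 0, 0]].
Row 1: (3)·x + (-30)·y + (48)·3 = 0
Row 2: (5)·x + (-22)·y + (24)·3 = 0
Row 3: (0)·x + (0)·y + (0)·3 = 0
Solving gives x = 12, y = 6.
Check: C·(12, 6, 3) = (72, 36, 18) = 6·(12, 6, 3).

12, 6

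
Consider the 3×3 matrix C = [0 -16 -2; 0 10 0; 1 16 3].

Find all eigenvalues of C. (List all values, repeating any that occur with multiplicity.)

1, 2, 10

Compute the characteristic polynomial p(s) = det(sI - C).
Expanding along the first row, p(s) = s^3 - 13s^2 + 32s - 20.
Since p(2) = 0, s = 2 is a root.
Dividing by (s - 2) leaves s^2 - 11s + 10.
The quadratic factors as (s - 1)·(s - 10).
Eigenvalues: 1, 2, 10.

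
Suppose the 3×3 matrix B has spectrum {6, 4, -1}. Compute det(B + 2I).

48

If B has eigenvalues 6, 4, -1, then B + 2I has eigenvalues 8, 6, 1.
det(B + 2I) = (8) · (6) · (1) = 48.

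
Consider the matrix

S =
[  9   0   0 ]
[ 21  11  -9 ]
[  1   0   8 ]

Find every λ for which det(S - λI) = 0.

8, 9, 11

Set up det(sI - S) = 0.
Cofactor expansion gives p(s) = s^3 - 28s^2 + 259s - 792.
Try s = 9: p(9) = 0, so 9 is a root.
Dividing by (s - 9) leaves s^2 - 19s + 88.
The quadratic factors as (s - 8)·(s - 11).
Eigenvalues: 8, 9, 11.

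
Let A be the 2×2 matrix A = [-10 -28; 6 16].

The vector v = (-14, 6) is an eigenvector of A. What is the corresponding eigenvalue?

Compute Av: A·(-14, 6) = (-28, 12).
Since Av = λv, compare component 1: -28 = λ·-14, so λ = 2.

2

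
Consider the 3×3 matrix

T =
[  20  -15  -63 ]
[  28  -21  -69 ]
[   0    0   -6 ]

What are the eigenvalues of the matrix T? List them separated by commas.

The characteristic polynomial is p(μ) = det(μI - T).
Expanding along the first row, p(μ) = μ^3 + 7μ^2 + 6μ.
Since p(-6) = 0, μ = -6 is a root.
Factor out (μ + 6): p(μ) = (μ + 6)·(μ^2 + μ).
The quadratic factors as (μ + 1)·μ.
Eigenvalues: -6, -1, 0.

-6, -1, 0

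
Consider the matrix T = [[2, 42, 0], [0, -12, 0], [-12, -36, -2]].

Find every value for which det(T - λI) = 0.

-12, -2, 2

The characteristic polynomial is p(μ) = det(μI - T).
Expanding along the first row, p(μ) = μ^3 + 12μ^2 - 4μ - 48.
Rational-root test: μ = -12 gives p(-12) = 0.
Factor out (μ + 12): p(μ) = (μ + 12)·(μ^2 - 4).
The quadratic factors as (μ + 2)·(μ - 2).
Eigenvalues: -12, -2, 2.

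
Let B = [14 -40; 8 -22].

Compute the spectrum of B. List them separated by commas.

det(B - lambda·I) = (14 - lambda)(-22 - lambda) - (-40)·(8) = lambda^2 + 8·lambda + 12.
This factors as (lambda + 6)·(lambda + 2) = 0.
Eigenvalues: -6, -2.

-6, -2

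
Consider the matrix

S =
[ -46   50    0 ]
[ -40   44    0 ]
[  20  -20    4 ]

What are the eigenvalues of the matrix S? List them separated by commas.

The characteristic polynomial is p(lambda) = det(lambda·I - S).
Expanding the 3×3 determinant: p(lambda) = lambda^3 - 2·lambda^2 - 32·lambda + 96.
Try lambda = 4: p(4) = 0, so 4 is a root.
Dividing by (lambda - 4) leaves lambda^2 + 2·lambda - 24.
The quadratic factors as (lambda + 6)·(lambda - 4).
Eigenvalues: -6, 4, 4.

-6, 4, 4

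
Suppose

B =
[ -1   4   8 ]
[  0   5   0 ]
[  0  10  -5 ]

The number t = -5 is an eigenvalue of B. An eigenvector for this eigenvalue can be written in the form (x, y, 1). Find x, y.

-2, 0

We need (B + 5I)v = 0.
B + 5I = [[4, 4, 8], [0, 10, 0], [0, 10, 0]].
Row 1: (4)·x + (4)·y + (8)·1 = 0
Row 2: (0)·x + (10)·y + (0)·1 = 0
Row 3: (0)·x + (10)·y + (0)·1 = 0
Solving gives x = -2, y = 0.
Check: B·(-2, 0, 1) = (10, 0, -5) = -5·(-2, 0, 1).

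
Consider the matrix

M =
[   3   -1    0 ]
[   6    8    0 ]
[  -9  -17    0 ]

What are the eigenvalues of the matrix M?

0, 5, 6

Set up det(λI - M) = 0.
Cofactor expansion gives p(λ) = λ^3 - 11λ^2 + 30λ.
Rational-root test: λ = 0 gives p(0) = 0.
Dividing by λ leaves λ^2 - 11λ + 30.
The quadratic factors as (λ - 5)·(λ - 6).
Eigenvalues: 0, 5, 6.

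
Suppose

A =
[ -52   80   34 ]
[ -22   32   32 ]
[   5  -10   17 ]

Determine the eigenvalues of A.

Compute the characteristic polynomial p(lambda) = det(lambda·I - A).
Cofactor expansion gives p(lambda) = lambda^3 + 3·lambda^2 - 94·lambda + 168.
Rational-root test: lambda = -12 gives p(-12) = 0.
Factor out (lambda + 12): p(lambda) = (lambda + 12)·(lambda^2 - 9·lambda + 14).
The quadratic factors as (lambda - 2)·(lambda - 7).
Eigenvalues: -12, 2, 7.

-12, 2, 7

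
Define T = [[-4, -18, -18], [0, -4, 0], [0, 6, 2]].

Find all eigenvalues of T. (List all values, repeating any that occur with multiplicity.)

-4, -4, 2

Compute the characteristic polynomial p(μ) = det(μI - T).
Expanding along the first row, p(μ) = μ^3 + 6μ^2 - 32.
Since p(2) = 0, μ = 2 is a root.
Dividing by (μ - 2) leaves μ^2 + 8μ + 16.
The quadratic factor is (μ + 4)^2.
Eigenvalues: -4, -4, 2.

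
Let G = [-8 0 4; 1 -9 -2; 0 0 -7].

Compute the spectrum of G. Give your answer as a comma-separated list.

The characteristic polynomial is p(λ) = det(λI - G).
Expanding the 3×3 determinant: p(λ) = λ^3 + 24λ^2 + 191λ + 504.
Since p(-7) = 0, λ = -7 is a root.
Factor out (λ + 7): p(λ) = (λ + 7)·(λ^2 + 17λ + 72).
The quadratic factors as (λ + 9)·(λ + 8).
Eigenvalues: -9, -8, -7.

-9, -8, -7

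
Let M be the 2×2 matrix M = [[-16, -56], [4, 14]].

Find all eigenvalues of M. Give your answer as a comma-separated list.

-2, 0

det(M - λI) = (-16 - λ)(14 - λ) - (-56)·(4) = λ^2 + 2λ.
This factors as (λ + 2)·λ = 0.
Eigenvalues: -2, 0.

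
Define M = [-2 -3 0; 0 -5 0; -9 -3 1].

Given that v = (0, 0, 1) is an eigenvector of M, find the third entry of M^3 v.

First find the eigenvalue: Mv = (0, 0, 1) = 1·(0, 0, 1), so λ = 1.
Then M^3 v = λ^3·v = 1^3·(0, 0, 1) = 1·(0, 0, 1) = (0, 0, 1).

1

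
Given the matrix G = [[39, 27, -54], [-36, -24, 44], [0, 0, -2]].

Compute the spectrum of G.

Set up det(tI - G) = 0.
Expanding the 3×3 determinant: p(t) = t^3 - 13t^2 + 6t + 72.
Rational-root test: t = -2 gives p(-2) = 0.
Factor out (t + 2): p(t) = (t + 2)·(t^2 - 15t + 36).
The quadratic factors as (t - 3)·(t - 12).
Eigenvalues: -2, 3, 12.

-2, 3, 12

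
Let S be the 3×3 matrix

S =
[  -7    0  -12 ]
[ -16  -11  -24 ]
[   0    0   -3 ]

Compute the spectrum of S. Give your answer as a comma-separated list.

Compute the characteristic polynomial p(λ) = det(λI - S).
Cofactor expansion gives p(λ) = λ^3 + 21λ^2 + 131λ + 231.
Try λ = -3: p(-3) = 0, so -3 is a root.
Dividing by (λ + 3) leaves λ^2 + 18λ + 77.
The quadratic factors as (λ + 11)·(λ + 7).
Eigenvalues: -11, -7, -3.

-11, -7, -3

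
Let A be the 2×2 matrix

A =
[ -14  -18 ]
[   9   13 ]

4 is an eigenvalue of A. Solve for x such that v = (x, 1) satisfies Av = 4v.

-1

We need (A - 4I)v = 0.
A - 4I = [[-18, -18], [9, 9]].
Row 1: (-18)·x + (-18)·1 = 0
Row 2: (9)·x + (9)·1 = 0
Solving gives x = -1.
Check: A·(-1, 1) = (-4, 4) = 4·(-1, 1).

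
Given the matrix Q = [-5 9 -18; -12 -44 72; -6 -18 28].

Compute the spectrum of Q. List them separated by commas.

-8, -8, -5

The characteristic polynomial is p(t) = det(tI - Q).
Cofactor expansion gives p(t) = t^3 + 21t^2 + 144t + 320.
Rational-root test: t = -8 gives p(-8) = 0.
Factor out (t + 8): p(t) = (t + 8)·(t^2 + 13t + 40).
The quadratic factors as (t + 8)·(t + 5).
Eigenvalues: -8, -8, -5.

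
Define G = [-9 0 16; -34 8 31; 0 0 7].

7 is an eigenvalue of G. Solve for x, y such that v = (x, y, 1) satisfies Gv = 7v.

We need (G - 7I)v = 0.
G - 7I = [[-16, 0, 16], [-34, 1, 31], [0, 0, 0]].
Row 1: (-16)·x + (0)·y + (16)·1 = 0
Row 2: (-34)·x + (1)·y + (31)·1 = 0
Row 3: (0)·x + (0)·y + (0)·1 = 0
Solving gives x = 1, y = 3.
Check: G·(1, 3, 1) = (7, 21, 7) = 7·(1, 3, 1).

1, 3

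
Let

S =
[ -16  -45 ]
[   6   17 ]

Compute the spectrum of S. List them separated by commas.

det(S - lambda·I) = (-16 - lambda)(17 - lambda) - (-45)·(6) = lambda^2 - lambda - 2.
This factors as (lambda + 1)·(lambda - 2) = 0.
Eigenvalues: -1, 2.

-1, 2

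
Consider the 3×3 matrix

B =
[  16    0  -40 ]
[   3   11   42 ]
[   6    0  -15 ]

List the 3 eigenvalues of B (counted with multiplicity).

Compute the characteristic polynomial p(lambda) = det(lambda·I - B).
Expanding along the first row, p(lambda) = lambda^3 - 12·lambda^2 + 11·lambda.
Try lambda = 11: p(11) = 0, so 11 is a root.
Factor out (lambda - 11): p(lambda) = (lambda - 11)·(lambda^2 - lambda).
The quadratic factors as lambda·(lambda - 1).
Eigenvalues: 0, 1, 11.

0, 1, 11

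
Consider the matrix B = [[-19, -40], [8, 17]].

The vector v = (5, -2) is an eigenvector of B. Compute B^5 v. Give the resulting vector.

(-1215, 486)

First find the eigenvalue: Bv = (-15, 6) = -3·(5, -2), so λ = -3.
Then B^5 v = λ^5·v = (-3)^5·(5, -2) = -243·(5, -2) = (-1215, 486).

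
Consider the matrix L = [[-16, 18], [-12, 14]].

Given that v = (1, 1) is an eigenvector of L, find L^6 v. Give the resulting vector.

(64, 64)

First find the eigenvalue: Lv = (2, 2) = 2·(1, 1), so λ = 2.
Then L^6 v = λ^6·v = 2^6·(1, 1) = 64·(1, 1) = (64, 64).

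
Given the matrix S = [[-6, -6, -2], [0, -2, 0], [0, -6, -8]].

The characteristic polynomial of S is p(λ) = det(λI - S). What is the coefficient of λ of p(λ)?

p(λ) = λ^3 + 16λ^2 + 76λ + 96.
The coefficient of λ is 76.

76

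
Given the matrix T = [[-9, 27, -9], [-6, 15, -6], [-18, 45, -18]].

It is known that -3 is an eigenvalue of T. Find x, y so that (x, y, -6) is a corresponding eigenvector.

0, -2

We need (T + 3I)v = 0.
T + 3I = [[-6, 27, -9], [-6, 18, -6], [-18, 45, -15]].
Row 1: (-6)·x + (27)·y + (-9)·-6 = 0
Row 2: (-6)·x + (18)·y + (-6)·-6 = 0
Row 3: (-18)·x + (45)·y + (-15)·-6 = 0
Solving gives x = 0, y = -2.
Check: T·(0, -2, -6) = (0, 6, 18) = -3·(0, -2, -6).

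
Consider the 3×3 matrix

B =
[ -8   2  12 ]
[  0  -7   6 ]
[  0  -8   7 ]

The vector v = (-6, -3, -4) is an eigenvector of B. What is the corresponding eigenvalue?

Compute Bv: B·(-6, -3, -4) = (-6, -3, -4).
Since Bv = λv, compare component 1: -6 = λ·-6, so λ = 1.

1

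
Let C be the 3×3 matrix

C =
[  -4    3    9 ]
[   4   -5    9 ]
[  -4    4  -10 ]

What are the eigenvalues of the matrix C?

The characteristic polynomial is p(λ) = det(λI - C).
Expanding the 3×3 determinant: p(λ) = λ^3 + 19λ^2 + 98λ + 80.
Rational-root test: λ = -8 gives p(-8) = 0.
Dividing by (λ + 8) leaves λ^2 + 11λ + 10.
The quadratic factors as (λ + 10)·(λ + 1).
Eigenvalues: -10, -8, -1.

-10, -8, -1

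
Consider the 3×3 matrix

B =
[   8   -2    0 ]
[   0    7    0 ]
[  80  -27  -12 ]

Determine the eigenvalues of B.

Set up det(tI - B) = 0.
Expanding along the first row, p(t) = t^3 - 3t^2 - 124t + 672.
Try t = 7: p(7) = 0, so 7 is a root.
Dividing by (t - 7) leaves t^2 + 4t - 96.
The quadratic factors as (t + 12)·(t - 8).
Eigenvalues: -12, 7, 8.

-12, 7, 8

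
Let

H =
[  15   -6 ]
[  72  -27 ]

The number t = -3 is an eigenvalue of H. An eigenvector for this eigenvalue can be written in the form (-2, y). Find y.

We need (H + 3I)v = 0.
H + 3I = [[18, -6], [72, -24]].
Row 1: (18)·-2 + (-6)·y = 0
Row 2: (72)·-2 + (-24)·y = 0
Solving gives y = -6.
Check: H·(-2, -6) = (6, 18) = -3·(-2, -6).

-6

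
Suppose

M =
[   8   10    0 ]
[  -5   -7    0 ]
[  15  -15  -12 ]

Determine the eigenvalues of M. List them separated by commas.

Set up det(sI - M) = 0.
Expanding the 3×3 determinant: p(s) = s^3 + 11s^2 - 18s - 72.
Try s = -12: p(-12) = 0, so -12 is a root.
Factor out (s + 12): p(s) = (s + 12)·(s^2 - s - 6).
The quadratic factors as (s + 2)·(s - 3).
Eigenvalues: -12, -2, 3.

-12, -2, 3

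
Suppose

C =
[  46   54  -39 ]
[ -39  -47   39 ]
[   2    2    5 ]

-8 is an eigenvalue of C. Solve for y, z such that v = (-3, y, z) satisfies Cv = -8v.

3, 0

We need (C + 8I)v = 0.
C + 8I = [[54, 54, -39], [-39, -39, 39], [2, 2, 13]].
Row 1: (54)·-3 + (54)·y + (-39)·z = 0
Row 2: (-39)·-3 + (-39)·y + (39)·z = 0
Row 3: (2)·-3 + (2)·y + (13)·z = 0
Solving gives y = 3, z = 0.
Check: C·(-3, 3, 0) = (24, -24, 0) = -8·(-3, 3, 0).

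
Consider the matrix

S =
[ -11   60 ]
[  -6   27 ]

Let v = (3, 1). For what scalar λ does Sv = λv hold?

Compute Sv: S·(3, 1) = (27, 9).
Since Sv = λv, compare component 1: 27 = λ·3, so λ = 9.

9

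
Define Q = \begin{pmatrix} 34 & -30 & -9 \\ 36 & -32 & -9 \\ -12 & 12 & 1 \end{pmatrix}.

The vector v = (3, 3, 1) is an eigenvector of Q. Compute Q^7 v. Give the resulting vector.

First find the eigenvalue: Qv = (3, 3, 1) = 1·(3, 3, 1), so λ = 1.
Then Q^7 v = λ^7·v = 1^7·(3, 3, 1) = 1·(3, 3, 1) = (3, 3, 1).

(3, 3, 1)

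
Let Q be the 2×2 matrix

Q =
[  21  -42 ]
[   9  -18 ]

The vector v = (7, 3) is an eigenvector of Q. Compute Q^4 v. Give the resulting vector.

(567, 243)

First find the eigenvalue: Qv = (21, 9) = 3·(7, 3), so λ = 3.
Then Q^4 v = λ^4·v = 3^4·(7, 3) = 81·(7, 3) = (567, 243).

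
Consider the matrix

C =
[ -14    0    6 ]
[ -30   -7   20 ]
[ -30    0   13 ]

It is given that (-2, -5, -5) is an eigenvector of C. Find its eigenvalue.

Compute Cv: C·(-2, -5, -5) = (-2, -5, -5).
Since Cv = λv, compare component 1: -2 = λ·-2, so λ = 1.

1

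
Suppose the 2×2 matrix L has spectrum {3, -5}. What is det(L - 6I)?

33

If L has eigenvalues 3, -5, then L - 6I has eigenvalues -3, -11.
det(L - 6I) = (-3) · (-11) = 33.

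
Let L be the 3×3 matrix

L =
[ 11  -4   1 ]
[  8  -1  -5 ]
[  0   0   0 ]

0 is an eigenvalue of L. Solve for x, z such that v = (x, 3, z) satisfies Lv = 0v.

We need (L)v = 0.
L = [[11, -4, 1], [8, -1, -5], [0, 0, 0]].
Row 1: (11)·x + (-4)·3 + (1)·z = 0
Row 2: (8)·x + (-1)·3 + (-5)·z = 0
Row 3: (0)·x + (0)·3 + (0)·z = 0
Solving gives x = 1, z = 1.
Check: L·(1, 3, 1) = (0, 0, 0) = 0·(1, 3, 1).

1, 1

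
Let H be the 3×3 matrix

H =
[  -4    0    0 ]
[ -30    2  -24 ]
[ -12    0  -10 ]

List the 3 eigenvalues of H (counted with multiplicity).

-10, -4, 2

Compute the characteristic polynomial p(λ) = det(λI - H).
Cofactor expansion gives p(λ) = λ^3 + 12λ^2 + 12λ - 80.
Rational-root test: λ = -4 gives p(-4) = 0.
Dividing by (λ + 4) leaves λ^2 + 8λ - 20.
The quadratic factors as (λ + 10)·(λ - 2).
Eigenvalues: -10, -4, 2.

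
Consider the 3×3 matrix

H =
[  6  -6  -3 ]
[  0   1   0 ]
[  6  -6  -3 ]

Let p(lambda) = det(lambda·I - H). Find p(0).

0

p(0) = det(0·I − H) = det(−H) = (−1)^3·det(H).
det(H) = 0, so p(0) = 0.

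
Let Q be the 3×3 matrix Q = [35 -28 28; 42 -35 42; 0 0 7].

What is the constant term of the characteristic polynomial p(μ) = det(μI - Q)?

p(0) = det(0·I − Q) = det(−Q) = (−1)^3·det(Q).
det(Q) = -343, so p(0) = 343.

343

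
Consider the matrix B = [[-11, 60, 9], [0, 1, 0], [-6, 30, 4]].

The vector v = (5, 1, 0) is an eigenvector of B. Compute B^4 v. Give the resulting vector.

(5, 1, 0)

First find the eigenvalue: Bv = (5, 1, 0) = 1·(5, 1, 0), so λ = 1.
Then B^4 v = λ^4·v = 1^4·(5, 1, 0) = 1·(5, 1, 0) = (5, 1, 0).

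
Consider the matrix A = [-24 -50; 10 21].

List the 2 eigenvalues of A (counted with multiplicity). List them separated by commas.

-4, 1

det(A - lambda·I) = (-24 - lambda)(21 - lambda) - (-50)·(10) = lambda^2 + 3·lambda - 4.
This factors as (lambda + 4)·(lambda - 1) = 0.
Eigenvalues: -4, 1.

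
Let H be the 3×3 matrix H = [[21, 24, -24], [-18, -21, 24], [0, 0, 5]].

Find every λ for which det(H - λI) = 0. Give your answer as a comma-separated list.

-3, 3, 5

Set up det(tI - H) = 0.
Cofactor expansion gives p(t) = t^3 - 5t^2 - 9t + 45.
Rational-root test: t = 3 gives p(3) = 0.
Dividing by (t - 3) leaves t^2 - 2t - 15.
The quadratic factors as (t + 3)·(t - 5).
Eigenvalues: -3, 3, 5.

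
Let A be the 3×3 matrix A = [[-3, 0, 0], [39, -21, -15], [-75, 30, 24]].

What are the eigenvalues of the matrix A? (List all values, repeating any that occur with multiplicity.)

Set up det(rI - A) = 0.
Expanding the 3×3 determinant: p(r) = r^3 - 63r - 162.
Rational-root test: r = -6 gives p(-6) = 0.
Factor out (r + 6): p(r) = (r + 6)·(r^2 - 6r - 27).
The quadratic factors as (r + 3)·(r - 9).
Eigenvalues: -6, -3, 9.

-6, -3, 9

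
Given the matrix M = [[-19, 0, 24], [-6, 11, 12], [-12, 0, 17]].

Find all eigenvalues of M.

The characteristic polynomial is p(r) = det(rI - M).
Cofactor expansion gives p(r) = r^3 - 9r^2 - 57r + 385.
Try r = 5: p(5) = 0, so 5 is a root.
Factor out (r - 5): p(r) = (r - 5)·(r^2 - 4r - 77).
The quadratic factors as (r + 7)·(r - 11).
Eigenvalues: -7, 5, 11.

-7, 5, 11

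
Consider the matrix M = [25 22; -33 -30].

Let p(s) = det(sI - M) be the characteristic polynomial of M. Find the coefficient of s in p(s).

5

The coefficient of s of det(sI - M) is −trace(M).
trace(M) = (25) + (-30) = -5, so the coefficient is 5.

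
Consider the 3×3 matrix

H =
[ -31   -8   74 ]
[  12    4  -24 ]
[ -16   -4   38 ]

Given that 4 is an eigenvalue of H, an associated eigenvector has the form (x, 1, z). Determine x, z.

We need (H - 4I)v = 0.
H - 4I = [[-35, -8, 74], [12, 0, -24], [-16, -4, 34]].
Row 1: (-35)·x + (-8)·1 + (74)·z = 0
Row 2: (12)·x + (0)·1 + (-24)·z = 0
Row 3: (-16)·x + (-4)·1 + (34)·z = 0
Solving gives x = 4, z = 2.
Check: H·(4, 1, 2) = (16, 4, 8) = 4·(4, 1, 2).

4, 2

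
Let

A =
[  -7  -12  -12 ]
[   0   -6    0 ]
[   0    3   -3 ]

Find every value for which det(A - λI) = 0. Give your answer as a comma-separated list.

Set up det(μI - A) = 0.
Expanding the 3×3 determinant: p(μ) = μ^3 + 16μ^2 + 81μ + 126.
Rational-root test: μ = -3 gives p(-3) = 0.
Factor out (μ + 3): p(μ) = (μ + 3)·(μ^2 + 13μ + 42).
The quadratic factors as (μ + 7)·(μ + 6).
Eigenvalues: -7, -6, -3.

-7, -6, -3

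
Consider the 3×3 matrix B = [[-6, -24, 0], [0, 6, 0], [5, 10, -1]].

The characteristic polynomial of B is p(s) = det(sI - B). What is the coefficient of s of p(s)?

-36

p(s) = s^3 + s^2 - 36s - 36.
The coefficient of s is -36.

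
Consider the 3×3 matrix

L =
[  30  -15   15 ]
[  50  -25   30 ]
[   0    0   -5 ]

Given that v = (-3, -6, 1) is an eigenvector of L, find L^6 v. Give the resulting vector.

First find the eigenvalue: Lv = (15, 30, -5) = -5·(-3, -6, 1), so λ = -5.
Then L^6 v = λ^6·v = (-5)^6·(-3, -6, 1) = 15625·(-3, -6, 1) = (-46875, -93750, 15625).

(-46875, -93750, 15625)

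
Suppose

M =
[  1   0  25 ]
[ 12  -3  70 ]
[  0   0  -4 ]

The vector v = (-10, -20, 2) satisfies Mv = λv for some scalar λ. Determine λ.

Compute Mv: M·(-10, -20, 2) = (40, 80, -8).
Since Mv = λv, compare component 1: 40 = λ·-10, so λ = -4.

-4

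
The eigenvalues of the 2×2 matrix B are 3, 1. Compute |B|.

det(B) is the product of the eigenvalues: (3) · (1) = 3.

3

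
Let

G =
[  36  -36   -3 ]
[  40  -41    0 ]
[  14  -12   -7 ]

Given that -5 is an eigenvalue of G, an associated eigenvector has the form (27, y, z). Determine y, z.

We need (G + 5I)v = 0.
G + 5I = [[41, -36, -3], [40, -36, 0], [14, -12, -2]].
Row 1: (41)·27 + (-36)·y + (-3)·z = 0
Row 2: (40)·27 + (-36)·y + (0)·z = 0
Row 3: (14)·27 + (-12)·y + (-2)·z = 0
Solving gives y = 30, z = 9.
Check: G·(27, 30, 9) = (-135, -150, -45) = -5·(27, 30, 9).

30, 9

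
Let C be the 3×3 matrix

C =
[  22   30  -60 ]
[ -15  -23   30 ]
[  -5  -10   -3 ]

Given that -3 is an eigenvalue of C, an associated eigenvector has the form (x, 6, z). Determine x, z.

-12, -2

We need (C + 3I)v = 0.
C + 3I = [[25, 30, -60], [-15, -20, 30], [-5, -10, 0]].
Row 1: (25)·x + (30)·6 + (-60)·z = 0
Row 2: (-15)·x + (-20)·6 + (30)·z = 0
Row 3: (-5)·x + (-10)·6 + (0)·z = 0
Solving gives x = -12, z = -2.
Check: C·(-12, 6, -2) = (36, -18, 6) = -3·(-12, 6, -2).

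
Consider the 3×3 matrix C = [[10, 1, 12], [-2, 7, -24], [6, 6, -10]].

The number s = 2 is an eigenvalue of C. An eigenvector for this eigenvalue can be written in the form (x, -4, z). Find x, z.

We need (C - 2I)v = 0.
C - 2I = [[8, 1, 12], [-2, 5, -24], [6, 6, -12]].
Row 1: (8)·x + (1)·-4 + (12)·z = 0
Row 2: (-2)·x + (5)·-4 + (-24)·z = 0
Row 3: (6)·x + (6)·-4 + (-12)·z = 0
Solving gives x = 2, z = -1.
Check: C·(2, -4, -1) = (4, -8, -2) = 2·(2, -4, -1).

2, -1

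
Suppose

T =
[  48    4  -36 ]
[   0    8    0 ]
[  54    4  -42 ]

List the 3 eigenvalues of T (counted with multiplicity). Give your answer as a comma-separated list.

-6, 8, 12

The characteristic polynomial is p(r) = det(rI - T).
Expanding the 3×3 determinant: p(r) = r^3 - 14r^2 - 24r + 576.
Rational-root test: r = -6 gives p(-6) = 0.
Dividing by (r + 6) leaves r^2 - 20r + 96.
The quadratic factors as (r - 8)·(r - 12).
Eigenvalues: -6, 8, 12.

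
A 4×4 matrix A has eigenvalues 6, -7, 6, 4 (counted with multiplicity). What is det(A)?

-1008

det(A) is the product of the eigenvalues: (6) · (-7) · (6) · (4) = -1008.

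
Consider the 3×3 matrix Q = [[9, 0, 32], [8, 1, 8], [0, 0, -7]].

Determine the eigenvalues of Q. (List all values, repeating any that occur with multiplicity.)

The characteristic polynomial is p(lambda) = det(lambda·I - Q).
Expanding the 3×3 determinant: p(lambda) = lambda^3 - 3·lambda^2 - 61·lambda + 63.
Since p(1) = 0, lambda = 1 is a root.
Dividing by (lambda - 1) leaves lambda^2 - 2·lambda - 63.
The quadratic factors as (lambda + 7)·(lambda - 9).
Eigenvalues: -7, 1, 9.

-7, 1, 9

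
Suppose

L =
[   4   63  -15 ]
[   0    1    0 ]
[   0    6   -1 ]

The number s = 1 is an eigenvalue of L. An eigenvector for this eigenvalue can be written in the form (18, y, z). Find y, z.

We need (L - 1I)v = 0.
L - 1I = [[3, 63, -15], [0, 0, 0], [0, 6, -2]].
Row 1: (3)·18 + (63)·y + (-15)·z = 0
Row 2: (0)·18 + (0)·y + (0)·z = 0
Row 3: (0)·18 + (6)·y + (-2)·z = 0
Solving gives y = -3, z = -9.
Check: L·(18, -3, -9) = (18, -3, -9) = 1·(18, -3, -9).

-3, -9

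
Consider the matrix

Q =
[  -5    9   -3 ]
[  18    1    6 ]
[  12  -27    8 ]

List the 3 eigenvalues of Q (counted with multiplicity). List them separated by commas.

Set up det(μI - Q) = 0.
Cofactor expansion gives p(μ) = μ^3 - 4μ^2 - μ + 4.
Since p(-1) = 0, μ = -1 is a root.
Dividing by (μ + 1) leaves μ^2 - 5μ + 4.
The quadratic factors as (μ - 1)·(μ - 4).
Eigenvalues: -1, 1, 4.

-1, 1, 4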